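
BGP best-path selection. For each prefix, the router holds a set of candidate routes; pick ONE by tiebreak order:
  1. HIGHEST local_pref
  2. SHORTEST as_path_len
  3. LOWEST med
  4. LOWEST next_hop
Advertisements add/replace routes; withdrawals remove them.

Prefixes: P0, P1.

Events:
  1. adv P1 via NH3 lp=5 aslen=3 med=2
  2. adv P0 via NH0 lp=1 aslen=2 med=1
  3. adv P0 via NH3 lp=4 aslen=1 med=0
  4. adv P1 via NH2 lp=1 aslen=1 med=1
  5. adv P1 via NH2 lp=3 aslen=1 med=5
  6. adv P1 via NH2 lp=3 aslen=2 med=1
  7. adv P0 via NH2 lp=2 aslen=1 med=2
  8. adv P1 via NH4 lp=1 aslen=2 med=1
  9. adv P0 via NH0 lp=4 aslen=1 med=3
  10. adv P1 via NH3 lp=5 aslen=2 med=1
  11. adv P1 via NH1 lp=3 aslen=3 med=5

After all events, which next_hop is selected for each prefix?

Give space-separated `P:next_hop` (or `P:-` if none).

Answer: P0:NH3 P1:NH3

Derivation:
Op 1: best P0=- P1=NH3
Op 2: best P0=NH0 P1=NH3
Op 3: best P0=NH3 P1=NH3
Op 4: best P0=NH3 P1=NH3
Op 5: best P0=NH3 P1=NH3
Op 6: best P0=NH3 P1=NH3
Op 7: best P0=NH3 P1=NH3
Op 8: best P0=NH3 P1=NH3
Op 9: best P0=NH3 P1=NH3
Op 10: best P0=NH3 P1=NH3
Op 11: best P0=NH3 P1=NH3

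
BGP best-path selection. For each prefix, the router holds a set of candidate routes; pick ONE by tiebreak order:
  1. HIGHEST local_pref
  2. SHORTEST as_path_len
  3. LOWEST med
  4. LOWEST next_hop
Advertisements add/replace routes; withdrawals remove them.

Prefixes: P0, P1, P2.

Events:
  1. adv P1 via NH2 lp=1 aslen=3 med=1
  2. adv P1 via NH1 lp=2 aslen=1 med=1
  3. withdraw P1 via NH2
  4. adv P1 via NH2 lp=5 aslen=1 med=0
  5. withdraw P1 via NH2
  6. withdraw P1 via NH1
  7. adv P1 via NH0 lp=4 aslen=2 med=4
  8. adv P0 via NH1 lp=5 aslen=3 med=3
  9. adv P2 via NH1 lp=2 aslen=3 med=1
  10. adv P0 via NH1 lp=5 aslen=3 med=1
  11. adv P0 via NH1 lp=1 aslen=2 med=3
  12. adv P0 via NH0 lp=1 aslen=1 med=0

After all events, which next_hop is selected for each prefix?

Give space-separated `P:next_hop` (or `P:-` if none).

Op 1: best P0=- P1=NH2 P2=-
Op 2: best P0=- P1=NH1 P2=-
Op 3: best P0=- P1=NH1 P2=-
Op 4: best P0=- P1=NH2 P2=-
Op 5: best P0=- P1=NH1 P2=-
Op 6: best P0=- P1=- P2=-
Op 7: best P0=- P1=NH0 P2=-
Op 8: best P0=NH1 P1=NH0 P2=-
Op 9: best P0=NH1 P1=NH0 P2=NH1
Op 10: best P0=NH1 P1=NH0 P2=NH1
Op 11: best P0=NH1 P1=NH0 P2=NH1
Op 12: best P0=NH0 P1=NH0 P2=NH1

Answer: P0:NH0 P1:NH0 P2:NH1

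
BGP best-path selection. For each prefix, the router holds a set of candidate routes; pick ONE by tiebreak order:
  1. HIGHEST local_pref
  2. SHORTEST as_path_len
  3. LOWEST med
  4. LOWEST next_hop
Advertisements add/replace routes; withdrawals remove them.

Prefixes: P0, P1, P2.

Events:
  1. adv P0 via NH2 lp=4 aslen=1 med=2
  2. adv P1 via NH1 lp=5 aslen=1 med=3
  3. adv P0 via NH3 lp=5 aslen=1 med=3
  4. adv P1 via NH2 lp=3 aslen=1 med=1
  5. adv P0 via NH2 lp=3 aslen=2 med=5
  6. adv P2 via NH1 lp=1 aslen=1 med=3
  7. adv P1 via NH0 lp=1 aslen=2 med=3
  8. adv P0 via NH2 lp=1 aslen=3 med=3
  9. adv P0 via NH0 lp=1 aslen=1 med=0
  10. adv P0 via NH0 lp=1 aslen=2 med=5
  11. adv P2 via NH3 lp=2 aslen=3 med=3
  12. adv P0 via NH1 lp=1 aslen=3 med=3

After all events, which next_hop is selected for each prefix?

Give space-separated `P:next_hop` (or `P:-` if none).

Op 1: best P0=NH2 P1=- P2=-
Op 2: best P0=NH2 P1=NH1 P2=-
Op 3: best P0=NH3 P1=NH1 P2=-
Op 4: best P0=NH3 P1=NH1 P2=-
Op 5: best P0=NH3 P1=NH1 P2=-
Op 6: best P0=NH3 P1=NH1 P2=NH1
Op 7: best P0=NH3 P1=NH1 P2=NH1
Op 8: best P0=NH3 P1=NH1 P2=NH1
Op 9: best P0=NH3 P1=NH1 P2=NH1
Op 10: best P0=NH3 P1=NH1 P2=NH1
Op 11: best P0=NH3 P1=NH1 P2=NH3
Op 12: best P0=NH3 P1=NH1 P2=NH3

Answer: P0:NH3 P1:NH1 P2:NH3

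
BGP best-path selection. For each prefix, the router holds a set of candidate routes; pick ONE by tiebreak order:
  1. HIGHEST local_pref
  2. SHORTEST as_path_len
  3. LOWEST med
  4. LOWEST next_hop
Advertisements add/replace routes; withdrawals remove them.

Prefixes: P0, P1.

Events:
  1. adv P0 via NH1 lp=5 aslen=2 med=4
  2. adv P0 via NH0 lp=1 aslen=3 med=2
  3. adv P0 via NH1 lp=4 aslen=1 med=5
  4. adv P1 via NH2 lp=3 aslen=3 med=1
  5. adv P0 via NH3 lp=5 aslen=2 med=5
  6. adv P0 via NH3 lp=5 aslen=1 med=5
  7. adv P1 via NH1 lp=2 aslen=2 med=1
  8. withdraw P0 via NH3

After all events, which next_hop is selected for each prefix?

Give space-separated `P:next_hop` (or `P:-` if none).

Op 1: best P0=NH1 P1=-
Op 2: best P0=NH1 P1=-
Op 3: best P0=NH1 P1=-
Op 4: best P0=NH1 P1=NH2
Op 5: best P0=NH3 P1=NH2
Op 6: best P0=NH3 P1=NH2
Op 7: best P0=NH3 P1=NH2
Op 8: best P0=NH1 P1=NH2

Answer: P0:NH1 P1:NH2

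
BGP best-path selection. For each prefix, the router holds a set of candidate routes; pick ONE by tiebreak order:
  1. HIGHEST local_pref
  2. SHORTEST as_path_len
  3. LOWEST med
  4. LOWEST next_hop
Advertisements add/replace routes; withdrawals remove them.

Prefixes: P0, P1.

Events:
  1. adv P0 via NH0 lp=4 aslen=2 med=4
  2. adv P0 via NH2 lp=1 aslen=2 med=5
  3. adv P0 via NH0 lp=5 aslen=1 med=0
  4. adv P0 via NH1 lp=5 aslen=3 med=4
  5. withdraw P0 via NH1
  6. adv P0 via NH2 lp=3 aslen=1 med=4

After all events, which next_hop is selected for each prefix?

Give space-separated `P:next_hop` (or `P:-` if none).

Answer: P0:NH0 P1:-

Derivation:
Op 1: best P0=NH0 P1=-
Op 2: best P0=NH0 P1=-
Op 3: best P0=NH0 P1=-
Op 4: best P0=NH0 P1=-
Op 5: best P0=NH0 P1=-
Op 6: best P0=NH0 P1=-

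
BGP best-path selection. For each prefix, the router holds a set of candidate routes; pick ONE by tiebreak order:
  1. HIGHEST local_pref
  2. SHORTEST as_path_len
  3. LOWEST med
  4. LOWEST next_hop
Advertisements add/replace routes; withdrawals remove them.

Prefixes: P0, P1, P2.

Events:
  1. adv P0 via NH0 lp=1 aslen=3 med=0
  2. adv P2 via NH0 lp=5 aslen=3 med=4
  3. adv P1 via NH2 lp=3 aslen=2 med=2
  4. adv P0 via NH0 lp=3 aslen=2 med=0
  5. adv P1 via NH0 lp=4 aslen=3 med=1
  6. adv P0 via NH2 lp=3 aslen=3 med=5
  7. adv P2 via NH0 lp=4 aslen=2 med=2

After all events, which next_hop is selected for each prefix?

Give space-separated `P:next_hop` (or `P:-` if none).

Answer: P0:NH0 P1:NH0 P2:NH0

Derivation:
Op 1: best P0=NH0 P1=- P2=-
Op 2: best P0=NH0 P1=- P2=NH0
Op 3: best P0=NH0 P1=NH2 P2=NH0
Op 4: best P0=NH0 P1=NH2 P2=NH0
Op 5: best P0=NH0 P1=NH0 P2=NH0
Op 6: best P0=NH0 P1=NH0 P2=NH0
Op 7: best P0=NH0 P1=NH0 P2=NH0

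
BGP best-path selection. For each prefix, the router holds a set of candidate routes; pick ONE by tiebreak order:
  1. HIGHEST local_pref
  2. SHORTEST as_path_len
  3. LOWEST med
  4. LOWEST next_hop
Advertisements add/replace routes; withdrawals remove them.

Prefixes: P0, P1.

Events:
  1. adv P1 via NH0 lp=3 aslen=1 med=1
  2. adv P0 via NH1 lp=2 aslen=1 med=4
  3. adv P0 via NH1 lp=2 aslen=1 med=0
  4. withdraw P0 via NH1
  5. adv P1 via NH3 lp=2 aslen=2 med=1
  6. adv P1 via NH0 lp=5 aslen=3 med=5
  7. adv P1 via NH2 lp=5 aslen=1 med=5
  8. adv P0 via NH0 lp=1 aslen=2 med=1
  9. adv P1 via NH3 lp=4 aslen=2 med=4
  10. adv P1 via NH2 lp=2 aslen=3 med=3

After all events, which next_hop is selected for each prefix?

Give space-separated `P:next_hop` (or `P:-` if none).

Answer: P0:NH0 P1:NH0

Derivation:
Op 1: best P0=- P1=NH0
Op 2: best P0=NH1 P1=NH0
Op 3: best P0=NH1 P1=NH0
Op 4: best P0=- P1=NH0
Op 5: best P0=- P1=NH0
Op 6: best P0=- P1=NH0
Op 7: best P0=- P1=NH2
Op 8: best P0=NH0 P1=NH2
Op 9: best P0=NH0 P1=NH2
Op 10: best P0=NH0 P1=NH0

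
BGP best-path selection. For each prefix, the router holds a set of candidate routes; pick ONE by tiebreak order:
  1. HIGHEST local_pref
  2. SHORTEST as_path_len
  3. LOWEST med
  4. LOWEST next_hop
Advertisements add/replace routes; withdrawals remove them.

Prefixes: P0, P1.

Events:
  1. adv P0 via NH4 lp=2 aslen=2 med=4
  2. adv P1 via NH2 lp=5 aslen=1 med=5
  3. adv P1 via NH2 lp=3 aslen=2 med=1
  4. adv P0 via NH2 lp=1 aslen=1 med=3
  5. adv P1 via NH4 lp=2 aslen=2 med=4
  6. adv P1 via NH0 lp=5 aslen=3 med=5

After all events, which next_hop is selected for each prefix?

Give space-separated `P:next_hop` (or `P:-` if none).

Answer: P0:NH4 P1:NH0

Derivation:
Op 1: best P0=NH4 P1=-
Op 2: best P0=NH4 P1=NH2
Op 3: best P0=NH4 P1=NH2
Op 4: best P0=NH4 P1=NH2
Op 5: best P0=NH4 P1=NH2
Op 6: best P0=NH4 P1=NH0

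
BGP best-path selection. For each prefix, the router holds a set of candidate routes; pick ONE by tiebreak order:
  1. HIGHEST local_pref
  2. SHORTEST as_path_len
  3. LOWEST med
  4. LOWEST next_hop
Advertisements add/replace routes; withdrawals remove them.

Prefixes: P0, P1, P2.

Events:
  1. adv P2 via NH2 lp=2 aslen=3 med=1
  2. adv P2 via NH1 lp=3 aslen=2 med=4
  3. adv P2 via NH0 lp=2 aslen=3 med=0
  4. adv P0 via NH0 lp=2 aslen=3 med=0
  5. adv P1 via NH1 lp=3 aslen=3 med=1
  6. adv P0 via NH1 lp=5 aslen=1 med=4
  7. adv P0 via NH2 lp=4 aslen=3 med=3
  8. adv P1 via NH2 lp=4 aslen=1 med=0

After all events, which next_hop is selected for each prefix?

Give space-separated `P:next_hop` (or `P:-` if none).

Answer: P0:NH1 P1:NH2 P2:NH1

Derivation:
Op 1: best P0=- P1=- P2=NH2
Op 2: best P0=- P1=- P2=NH1
Op 3: best P0=- P1=- P2=NH1
Op 4: best P0=NH0 P1=- P2=NH1
Op 5: best P0=NH0 P1=NH1 P2=NH1
Op 6: best P0=NH1 P1=NH1 P2=NH1
Op 7: best P0=NH1 P1=NH1 P2=NH1
Op 8: best P0=NH1 P1=NH2 P2=NH1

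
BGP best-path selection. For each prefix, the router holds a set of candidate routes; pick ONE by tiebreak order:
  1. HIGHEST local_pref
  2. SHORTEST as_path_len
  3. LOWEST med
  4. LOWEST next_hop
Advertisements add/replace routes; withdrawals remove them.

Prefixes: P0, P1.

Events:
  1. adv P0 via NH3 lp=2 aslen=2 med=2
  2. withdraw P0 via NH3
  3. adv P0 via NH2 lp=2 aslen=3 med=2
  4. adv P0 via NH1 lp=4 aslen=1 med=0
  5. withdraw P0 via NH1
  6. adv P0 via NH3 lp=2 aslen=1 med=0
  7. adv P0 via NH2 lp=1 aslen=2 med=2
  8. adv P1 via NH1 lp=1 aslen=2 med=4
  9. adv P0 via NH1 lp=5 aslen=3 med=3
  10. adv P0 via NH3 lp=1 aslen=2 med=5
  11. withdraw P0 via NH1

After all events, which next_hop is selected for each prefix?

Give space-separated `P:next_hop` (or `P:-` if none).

Answer: P0:NH2 P1:NH1

Derivation:
Op 1: best P0=NH3 P1=-
Op 2: best P0=- P1=-
Op 3: best P0=NH2 P1=-
Op 4: best P0=NH1 P1=-
Op 5: best P0=NH2 P1=-
Op 6: best P0=NH3 P1=-
Op 7: best P0=NH3 P1=-
Op 8: best P0=NH3 P1=NH1
Op 9: best P0=NH1 P1=NH1
Op 10: best P0=NH1 P1=NH1
Op 11: best P0=NH2 P1=NH1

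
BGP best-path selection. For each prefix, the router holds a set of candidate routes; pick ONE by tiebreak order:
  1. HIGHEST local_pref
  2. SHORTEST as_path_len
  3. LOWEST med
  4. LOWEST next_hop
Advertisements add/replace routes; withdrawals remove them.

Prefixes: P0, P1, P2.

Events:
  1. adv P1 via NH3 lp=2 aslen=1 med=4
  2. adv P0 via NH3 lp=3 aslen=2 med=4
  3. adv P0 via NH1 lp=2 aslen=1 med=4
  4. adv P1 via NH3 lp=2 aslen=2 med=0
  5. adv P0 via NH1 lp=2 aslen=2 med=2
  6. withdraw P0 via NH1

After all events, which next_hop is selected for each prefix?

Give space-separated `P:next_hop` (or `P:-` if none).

Op 1: best P0=- P1=NH3 P2=-
Op 2: best P0=NH3 P1=NH3 P2=-
Op 3: best P0=NH3 P1=NH3 P2=-
Op 4: best P0=NH3 P1=NH3 P2=-
Op 5: best P0=NH3 P1=NH3 P2=-
Op 6: best P0=NH3 P1=NH3 P2=-

Answer: P0:NH3 P1:NH3 P2:-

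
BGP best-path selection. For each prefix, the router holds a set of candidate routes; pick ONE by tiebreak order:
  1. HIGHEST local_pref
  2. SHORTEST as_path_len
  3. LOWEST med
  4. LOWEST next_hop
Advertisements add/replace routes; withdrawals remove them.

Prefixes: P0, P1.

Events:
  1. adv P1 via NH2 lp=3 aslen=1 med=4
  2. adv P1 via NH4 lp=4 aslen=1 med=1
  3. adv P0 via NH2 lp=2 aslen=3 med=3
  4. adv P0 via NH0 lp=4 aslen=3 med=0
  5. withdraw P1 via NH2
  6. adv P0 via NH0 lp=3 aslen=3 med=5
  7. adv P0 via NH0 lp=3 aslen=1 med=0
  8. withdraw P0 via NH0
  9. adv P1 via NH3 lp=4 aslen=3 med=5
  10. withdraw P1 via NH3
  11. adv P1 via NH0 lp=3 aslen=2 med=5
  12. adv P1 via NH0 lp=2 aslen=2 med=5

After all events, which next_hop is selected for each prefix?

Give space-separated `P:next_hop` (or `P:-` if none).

Op 1: best P0=- P1=NH2
Op 2: best P0=- P1=NH4
Op 3: best P0=NH2 P1=NH4
Op 4: best P0=NH0 P1=NH4
Op 5: best P0=NH0 P1=NH4
Op 6: best P0=NH0 P1=NH4
Op 7: best P0=NH0 P1=NH4
Op 8: best P0=NH2 P1=NH4
Op 9: best P0=NH2 P1=NH4
Op 10: best P0=NH2 P1=NH4
Op 11: best P0=NH2 P1=NH4
Op 12: best P0=NH2 P1=NH4

Answer: P0:NH2 P1:NH4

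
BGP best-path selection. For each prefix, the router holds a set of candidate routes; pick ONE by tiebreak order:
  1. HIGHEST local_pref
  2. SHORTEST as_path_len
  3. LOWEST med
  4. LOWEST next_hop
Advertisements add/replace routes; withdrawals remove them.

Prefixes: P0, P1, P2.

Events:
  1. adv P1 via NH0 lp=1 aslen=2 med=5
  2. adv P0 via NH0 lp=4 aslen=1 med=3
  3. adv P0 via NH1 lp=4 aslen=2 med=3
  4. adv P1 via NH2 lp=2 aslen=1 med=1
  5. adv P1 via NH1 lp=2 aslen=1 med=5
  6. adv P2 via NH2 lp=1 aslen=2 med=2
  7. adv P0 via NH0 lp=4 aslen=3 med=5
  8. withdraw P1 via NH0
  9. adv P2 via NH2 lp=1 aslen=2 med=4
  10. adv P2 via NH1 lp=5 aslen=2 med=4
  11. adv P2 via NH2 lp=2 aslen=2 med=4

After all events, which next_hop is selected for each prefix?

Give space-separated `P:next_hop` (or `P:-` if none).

Op 1: best P0=- P1=NH0 P2=-
Op 2: best P0=NH0 P1=NH0 P2=-
Op 3: best P0=NH0 P1=NH0 P2=-
Op 4: best P0=NH0 P1=NH2 P2=-
Op 5: best P0=NH0 P1=NH2 P2=-
Op 6: best P0=NH0 P1=NH2 P2=NH2
Op 7: best P0=NH1 P1=NH2 P2=NH2
Op 8: best P0=NH1 P1=NH2 P2=NH2
Op 9: best P0=NH1 P1=NH2 P2=NH2
Op 10: best P0=NH1 P1=NH2 P2=NH1
Op 11: best P0=NH1 P1=NH2 P2=NH1

Answer: P0:NH1 P1:NH2 P2:NH1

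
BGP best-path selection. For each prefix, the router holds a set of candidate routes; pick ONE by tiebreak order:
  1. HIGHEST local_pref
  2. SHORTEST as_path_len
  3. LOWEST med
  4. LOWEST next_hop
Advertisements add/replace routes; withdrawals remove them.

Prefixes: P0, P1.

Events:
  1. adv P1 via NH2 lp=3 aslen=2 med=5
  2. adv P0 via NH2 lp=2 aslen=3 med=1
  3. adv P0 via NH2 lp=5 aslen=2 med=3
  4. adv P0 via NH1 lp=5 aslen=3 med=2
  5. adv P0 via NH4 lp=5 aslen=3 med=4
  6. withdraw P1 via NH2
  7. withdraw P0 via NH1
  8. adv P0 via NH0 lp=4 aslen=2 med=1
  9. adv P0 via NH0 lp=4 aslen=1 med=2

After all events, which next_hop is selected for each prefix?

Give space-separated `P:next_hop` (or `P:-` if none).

Op 1: best P0=- P1=NH2
Op 2: best P0=NH2 P1=NH2
Op 3: best P0=NH2 P1=NH2
Op 4: best P0=NH2 P1=NH2
Op 5: best P0=NH2 P1=NH2
Op 6: best P0=NH2 P1=-
Op 7: best P0=NH2 P1=-
Op 8: best P0=NH2 P1=-
Op 9: best P0=NH2 P1=-

Answer: P0:NH2 P1:-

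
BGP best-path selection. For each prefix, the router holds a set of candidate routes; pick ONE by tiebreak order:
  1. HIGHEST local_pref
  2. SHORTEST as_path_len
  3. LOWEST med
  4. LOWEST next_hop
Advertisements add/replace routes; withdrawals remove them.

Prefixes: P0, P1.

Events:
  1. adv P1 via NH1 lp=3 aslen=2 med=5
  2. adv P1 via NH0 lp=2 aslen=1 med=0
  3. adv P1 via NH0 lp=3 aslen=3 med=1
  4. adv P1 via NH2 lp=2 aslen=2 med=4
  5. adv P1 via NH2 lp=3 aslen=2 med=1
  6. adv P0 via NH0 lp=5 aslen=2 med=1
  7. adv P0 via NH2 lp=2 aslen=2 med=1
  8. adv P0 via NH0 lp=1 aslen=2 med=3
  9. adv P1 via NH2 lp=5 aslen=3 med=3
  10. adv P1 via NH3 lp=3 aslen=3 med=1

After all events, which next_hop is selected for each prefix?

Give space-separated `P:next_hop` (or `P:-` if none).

Op 1: best P0=- P1=NH1
Op 2: best P0=- P1=NH1
Op 3: best P0=- P1=NH1
Op 4: best P0=- P1=NH1
Op 5: best P0=- P1=NH2
Op 6: best P0=NH0 P1=NH2
Op 7: best P0=NH0 P1=NH2
Op 8: best P0=NH2 P1=NH2
Op 9: best P0=NH2 P1=NH2
Op 10: best P0=NH2 P1=NH2

Answer: P0:NH2 P1:NH2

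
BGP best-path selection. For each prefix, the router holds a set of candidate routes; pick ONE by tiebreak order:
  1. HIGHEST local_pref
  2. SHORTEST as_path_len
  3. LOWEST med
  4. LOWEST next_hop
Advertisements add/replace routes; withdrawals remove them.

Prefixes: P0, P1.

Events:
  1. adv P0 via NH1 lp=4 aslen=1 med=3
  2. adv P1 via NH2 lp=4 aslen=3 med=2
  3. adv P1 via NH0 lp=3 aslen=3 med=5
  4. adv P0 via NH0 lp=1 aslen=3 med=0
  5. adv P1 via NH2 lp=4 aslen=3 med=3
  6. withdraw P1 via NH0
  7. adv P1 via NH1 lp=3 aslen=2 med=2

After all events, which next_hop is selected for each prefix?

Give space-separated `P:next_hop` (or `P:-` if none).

Answer: P0:NH1 P1:NH2

Derivation:
Op 1: best P0=NH1 P1=-
Op 2: best P0=NH1 P1=NH2
Op 3: best P0=NH1 P1=NH2
Op 4: best P0=NH1 P1=NH2
Op 5: best P0=NH1 P1=NH2
Op 6: best P0=NH1 P1=NH2
Op 7: best P0=NH1 P1=NH2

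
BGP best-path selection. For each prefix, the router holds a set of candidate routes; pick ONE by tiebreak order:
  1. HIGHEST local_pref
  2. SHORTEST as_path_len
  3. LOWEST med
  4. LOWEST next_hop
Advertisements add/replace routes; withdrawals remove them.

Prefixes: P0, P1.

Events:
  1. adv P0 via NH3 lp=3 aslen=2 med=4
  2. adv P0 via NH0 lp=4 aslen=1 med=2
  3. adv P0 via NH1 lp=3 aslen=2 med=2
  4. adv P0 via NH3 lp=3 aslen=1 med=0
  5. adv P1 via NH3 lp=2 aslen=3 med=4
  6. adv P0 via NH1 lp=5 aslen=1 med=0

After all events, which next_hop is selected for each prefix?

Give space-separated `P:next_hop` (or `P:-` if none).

Answer: P0:NH1 P1:NH3

Derivation:
Op 1: best P0=NH3 P1=-
Op 2: best P0=NH0 P1=-
Op 3: best P0=NH0 P1=-
Op 4: best P0=NH0 P1=-
Op 5: best P0=NH0 P1=NH3
Op 6: best P0=NH1 P1=NH3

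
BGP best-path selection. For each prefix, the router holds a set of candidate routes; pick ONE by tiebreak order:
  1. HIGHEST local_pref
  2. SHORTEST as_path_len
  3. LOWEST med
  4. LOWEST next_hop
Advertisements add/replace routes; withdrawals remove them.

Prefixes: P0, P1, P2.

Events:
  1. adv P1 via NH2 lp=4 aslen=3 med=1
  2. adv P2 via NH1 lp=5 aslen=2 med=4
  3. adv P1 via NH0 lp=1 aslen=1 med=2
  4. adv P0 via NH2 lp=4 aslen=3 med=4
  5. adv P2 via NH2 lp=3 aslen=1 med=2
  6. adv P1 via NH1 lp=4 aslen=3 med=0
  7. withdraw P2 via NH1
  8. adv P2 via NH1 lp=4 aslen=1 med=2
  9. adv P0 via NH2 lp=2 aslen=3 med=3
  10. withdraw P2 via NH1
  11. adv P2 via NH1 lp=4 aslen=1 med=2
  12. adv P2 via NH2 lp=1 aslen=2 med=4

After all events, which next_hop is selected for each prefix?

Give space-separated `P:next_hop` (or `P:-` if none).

Answer: P0:NH2 P1:NH1 P2:NH1

Derivation:
Op 1: best P0=- P1=NH2 P2=-
Op 2: best P0=- P1=NH2 P2=NH1
Op 3: best P0=- P1=NH2 P2=NH1
Op 4: best P0=NH2 P1=NH2 P2=NH1
Op 5: best P0=NH2 P1=NH2 P2=NH1
Op 6: best P0=NH2 P1=NH1 P2=NH1
Op 7: best P0=NH2 P1=NH1 P2=NH2
Op 8: best P0=NH2 P1=NH1 P2=NH1
Op 9: best P0=NH2 P1=NH1 P2=NH1
Op 10: best P0=NH2 P1=NH1 P2=NH2
Op 11: best P0=NH2 P1=NH1 P2=NH1
Op 12: best P0=NH2 P1=NH1 P2=NH1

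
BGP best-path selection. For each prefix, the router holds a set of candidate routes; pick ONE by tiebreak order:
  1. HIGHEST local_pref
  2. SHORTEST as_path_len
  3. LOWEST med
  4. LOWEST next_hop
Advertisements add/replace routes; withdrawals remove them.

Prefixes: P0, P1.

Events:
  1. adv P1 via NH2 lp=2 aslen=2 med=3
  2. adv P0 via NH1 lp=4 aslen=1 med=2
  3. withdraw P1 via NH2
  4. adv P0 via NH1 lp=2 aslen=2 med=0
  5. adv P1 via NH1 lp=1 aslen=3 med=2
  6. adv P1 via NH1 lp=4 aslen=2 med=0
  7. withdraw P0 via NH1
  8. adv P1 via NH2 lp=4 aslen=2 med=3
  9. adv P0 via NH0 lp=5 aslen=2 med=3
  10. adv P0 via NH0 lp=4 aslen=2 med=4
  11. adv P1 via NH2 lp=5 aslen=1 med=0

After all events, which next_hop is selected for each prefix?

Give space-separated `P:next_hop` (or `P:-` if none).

Op 1: best P0=- P1=NH2
Op 2: best P0=NH1 P1=NH2
Op 3: best P0=NH1 P1=-
Op 4: best P0=NH1 P1=-
Op 5: best P0=NH1 P1=NH1
Op 6: best P0=NH1 P1=NH1
Op 7: best P0=- P1=NH1
Op 8: best P0=- P1=NH1
Op 9: best P0=NH0 P1=NH1
Op 10: best P0=NH0 P1=NH1
Op 11: best P0=NH0 P1=NH2

Answer: P0:NH0 P1:NH2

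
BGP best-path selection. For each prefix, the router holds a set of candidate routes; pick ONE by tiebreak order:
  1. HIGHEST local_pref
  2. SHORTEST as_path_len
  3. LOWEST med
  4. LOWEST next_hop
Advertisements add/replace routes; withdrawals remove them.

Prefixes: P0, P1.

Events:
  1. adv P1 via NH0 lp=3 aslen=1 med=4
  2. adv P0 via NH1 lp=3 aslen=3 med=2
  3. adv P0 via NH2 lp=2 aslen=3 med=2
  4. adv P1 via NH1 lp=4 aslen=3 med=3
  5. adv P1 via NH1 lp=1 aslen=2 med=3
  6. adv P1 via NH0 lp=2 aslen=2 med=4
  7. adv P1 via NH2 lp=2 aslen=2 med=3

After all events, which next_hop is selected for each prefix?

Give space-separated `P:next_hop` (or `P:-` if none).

Answer: P0:NH1 P1:NH2

Derivation:
Op 1: best P0=- P1=NH0
Op 2: best P0=NH1 P1=NH0
Op 3: best P0=NH1 P1=NH0
Op 4: best P0=NH1 P1=NH1
Op 5: best P0=NH1 P1=NH0
Op 6: best P0=NH1 P1=NH0
Op 7: best P0=NH1 P1=NH2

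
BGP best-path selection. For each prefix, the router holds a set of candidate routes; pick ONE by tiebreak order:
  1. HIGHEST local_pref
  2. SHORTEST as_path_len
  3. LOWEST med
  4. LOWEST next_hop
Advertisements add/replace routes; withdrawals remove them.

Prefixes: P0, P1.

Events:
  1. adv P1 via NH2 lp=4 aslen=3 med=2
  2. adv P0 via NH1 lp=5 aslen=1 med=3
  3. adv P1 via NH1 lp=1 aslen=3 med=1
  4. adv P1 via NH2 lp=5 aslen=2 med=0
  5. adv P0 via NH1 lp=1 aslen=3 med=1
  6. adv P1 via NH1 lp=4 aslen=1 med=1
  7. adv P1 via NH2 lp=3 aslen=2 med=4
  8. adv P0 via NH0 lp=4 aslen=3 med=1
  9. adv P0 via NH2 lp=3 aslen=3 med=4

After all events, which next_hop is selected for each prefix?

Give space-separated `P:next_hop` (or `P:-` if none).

Answer: P0:NH0 P1:NH1

Derivation:
Op 1: best P0=- P1=NH2
Op 2: best P0=NH1 P1=NH2
Op 3: best P0=NH1 P1=NH2
Op 4: best P0=NH1 P1=NH2
Op 5: best P0=NH1 P1=NH2
Op 6: best P0=NH1 P1=NH2
Op 7: best P0=NH1 P1=NH1
Op 8: best P0=NH0 P1=NH1
Op 9: best P0=NH0 P1=NH1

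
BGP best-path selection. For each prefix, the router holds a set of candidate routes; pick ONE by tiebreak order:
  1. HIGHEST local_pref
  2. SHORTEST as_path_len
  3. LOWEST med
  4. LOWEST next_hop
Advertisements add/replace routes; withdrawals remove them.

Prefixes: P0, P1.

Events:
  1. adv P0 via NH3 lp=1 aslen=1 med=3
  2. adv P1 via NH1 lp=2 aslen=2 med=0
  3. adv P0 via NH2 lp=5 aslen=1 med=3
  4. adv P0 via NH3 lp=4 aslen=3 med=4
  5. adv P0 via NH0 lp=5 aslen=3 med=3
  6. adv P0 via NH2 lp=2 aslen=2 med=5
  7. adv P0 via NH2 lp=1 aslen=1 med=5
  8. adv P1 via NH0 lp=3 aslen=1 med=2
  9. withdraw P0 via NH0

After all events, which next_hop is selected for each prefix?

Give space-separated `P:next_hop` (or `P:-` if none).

Op 1: best P0=NH3 P1=-
Op 2: best P0=NH3 P1=NH1
Op 3: best P0=NH2 P1=NH1
Op 4: best P0=NH2 P1=NH1
Op 5: best P0=NH2 P1=NH1
Op 6: best P0=NH0 P1=NH1
Op 7: best P0=NH0 P1=NH1
Op 8: best P0=NH0 P1=NH0
Op 9: best P0=NH3 P1=NH0

Answer: P0:NH3 P1:NH0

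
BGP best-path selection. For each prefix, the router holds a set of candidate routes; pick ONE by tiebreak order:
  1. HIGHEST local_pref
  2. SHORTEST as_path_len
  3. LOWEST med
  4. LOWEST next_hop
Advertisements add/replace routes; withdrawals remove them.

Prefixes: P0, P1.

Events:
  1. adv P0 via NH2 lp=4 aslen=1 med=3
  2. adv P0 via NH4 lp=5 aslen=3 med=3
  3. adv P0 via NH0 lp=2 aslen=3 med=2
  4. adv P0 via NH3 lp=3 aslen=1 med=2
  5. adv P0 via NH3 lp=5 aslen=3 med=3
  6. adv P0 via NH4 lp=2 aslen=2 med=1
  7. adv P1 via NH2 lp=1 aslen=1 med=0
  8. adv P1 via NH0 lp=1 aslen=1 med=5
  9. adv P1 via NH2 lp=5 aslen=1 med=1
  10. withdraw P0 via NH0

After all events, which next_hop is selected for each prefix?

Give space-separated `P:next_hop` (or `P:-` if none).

Op 1: best P0=NH2 P1=-
Op 2: best P0=NH4 P1=-
Op 3: best P0=NH4 P1=-
Op 4: best P0=NH4 P1=-
Op 5: best P0=NH3 P1=-
Op 6: best P0=NH3 P1=-
Op 7: best P0=NH3 P1=NH2
Op 8: best P0=NH3 P1=NH2
Op 9: best P0=NH3 P1=NH2
Op 10: best P0=NH3 P1=NH2

Answer: P0:NH3 P1:NH2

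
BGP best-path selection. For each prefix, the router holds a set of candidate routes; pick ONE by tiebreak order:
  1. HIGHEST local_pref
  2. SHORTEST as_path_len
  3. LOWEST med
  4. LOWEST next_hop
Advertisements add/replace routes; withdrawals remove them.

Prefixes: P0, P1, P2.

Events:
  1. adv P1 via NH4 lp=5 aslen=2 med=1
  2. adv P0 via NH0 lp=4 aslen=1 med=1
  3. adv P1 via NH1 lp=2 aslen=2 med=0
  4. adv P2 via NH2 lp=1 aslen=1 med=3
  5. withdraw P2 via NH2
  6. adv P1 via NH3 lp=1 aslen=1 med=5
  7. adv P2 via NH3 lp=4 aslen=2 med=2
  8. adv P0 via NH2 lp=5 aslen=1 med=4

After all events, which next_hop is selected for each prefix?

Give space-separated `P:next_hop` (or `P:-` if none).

Op 1: best P0=- P1=NH4 P2=-
Op 2: best P0=NH0 P1=NH4 P2=-
Op 3: best P0=NH0 P1=NH4 P2=-
Op 4: best P0=NH0 P1=NH4 P2=NH2
Op 5: best P0=NH0 P1=NH4 P2=-
Op 6: best P0=NH0 P1=NH4 P2=-
Op 7: best P0=NH0 P1=NH4 P2=NH3
Op 8: best P0=NH2 P1=NH4 P2=NH3

Answer: P0:NH2 P1:NH4 P2:NH3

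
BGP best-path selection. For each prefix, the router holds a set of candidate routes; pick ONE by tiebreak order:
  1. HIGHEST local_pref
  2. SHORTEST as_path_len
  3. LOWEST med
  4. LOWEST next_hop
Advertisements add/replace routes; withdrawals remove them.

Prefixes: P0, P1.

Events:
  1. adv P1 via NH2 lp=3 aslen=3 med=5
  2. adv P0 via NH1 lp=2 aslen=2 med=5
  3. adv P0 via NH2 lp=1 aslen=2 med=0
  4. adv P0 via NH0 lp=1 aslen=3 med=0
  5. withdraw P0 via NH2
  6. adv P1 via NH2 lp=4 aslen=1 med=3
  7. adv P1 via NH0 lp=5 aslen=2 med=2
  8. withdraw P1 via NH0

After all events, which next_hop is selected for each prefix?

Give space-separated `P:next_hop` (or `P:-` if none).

Answer: P0:NH1 P1:NH2

Derivation:
Op 1: best P0=- P1=NH2
Op 2: best P0=NH1 P1=NH2
Op 3: best P0=NH1 P1=NH2
Op 4: best P0=NH1 P1=NH2
Op 5: best P0=NH1 P1=NH2
Op 6: best P0=NH1 P1=NH2
Op 7: best P0=NH1 P1=NH0
Op 8: best P0=NH1 P1=NH2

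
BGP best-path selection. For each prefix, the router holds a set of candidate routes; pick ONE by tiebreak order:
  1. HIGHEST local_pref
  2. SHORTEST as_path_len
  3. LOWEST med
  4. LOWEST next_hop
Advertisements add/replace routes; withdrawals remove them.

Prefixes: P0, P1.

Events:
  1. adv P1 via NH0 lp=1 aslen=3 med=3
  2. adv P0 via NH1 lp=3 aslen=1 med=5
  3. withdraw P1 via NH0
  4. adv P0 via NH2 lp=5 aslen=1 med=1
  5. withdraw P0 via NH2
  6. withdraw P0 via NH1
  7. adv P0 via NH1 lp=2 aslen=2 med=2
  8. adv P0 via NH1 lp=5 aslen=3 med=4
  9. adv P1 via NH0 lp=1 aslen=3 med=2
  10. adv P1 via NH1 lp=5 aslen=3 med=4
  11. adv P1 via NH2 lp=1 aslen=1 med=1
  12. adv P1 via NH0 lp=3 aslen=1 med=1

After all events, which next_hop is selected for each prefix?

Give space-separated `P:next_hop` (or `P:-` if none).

Answer: P0:NH1 P1:NH1

Derivation:
Op 1: best P0=- P1=NH0
Op 2: best P0=NH1 P1=NH0
Op 3: best P0=NH1 P1=-
Op 4: best P0=NH2 P1=-
Op 5: best P0=NH1 P1=-
Op 6: best P0=- P1=-
Op 7: best P0=NH1 P1=-
Op 8: best P0=NH1 P1=-
Op 9: best P0=NH1 P1=NH0
Op 10: best P0=NH1 P1=NH1
Op 11: best P0=NH1 P1=NH1
Op 12: best P0=NH1 P1=NH1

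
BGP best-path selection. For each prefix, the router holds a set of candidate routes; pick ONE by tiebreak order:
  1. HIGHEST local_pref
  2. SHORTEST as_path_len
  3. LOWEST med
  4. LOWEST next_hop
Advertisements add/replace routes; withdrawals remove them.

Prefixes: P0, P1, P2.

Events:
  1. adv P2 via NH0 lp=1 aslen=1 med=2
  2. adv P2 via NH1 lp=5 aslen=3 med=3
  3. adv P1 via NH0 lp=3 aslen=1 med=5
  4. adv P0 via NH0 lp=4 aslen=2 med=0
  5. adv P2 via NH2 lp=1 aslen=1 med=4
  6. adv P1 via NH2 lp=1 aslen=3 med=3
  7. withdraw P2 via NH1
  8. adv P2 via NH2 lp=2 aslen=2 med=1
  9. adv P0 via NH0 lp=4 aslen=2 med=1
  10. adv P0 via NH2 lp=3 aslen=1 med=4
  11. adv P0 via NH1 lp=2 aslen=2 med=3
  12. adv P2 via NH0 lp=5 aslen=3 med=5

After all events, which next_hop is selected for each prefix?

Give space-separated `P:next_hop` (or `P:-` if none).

Answer: P0:NH0 P1:NH0 P2:NH0

Derivation:
Op 1: best P0=- P1=- P2=NH0
Op 2: best P0=- P1=- P2=NH1
Op 3: best P0=- P1=NH0 P2=NH1
Op 4: best P0=NH0 P1=NH0 P2=NH1
Op 5: best P0=NH0 P1=NH0 P2=NH1
Op 6: best P0=NH0 P1=NH0 P2=NH1
Op 7: best P0=NH0 P1=NH0 P2=NH0
Op 8: best P0=NH0 P1=NH0 P2=NH2
Op 9: best P0=NH0 P1=NH0 P2=NH2
Op 10: best P0=NH0 P1=NH0 P2=NH2
Op 11: best P0=NH0 P1=NH0 P2=NH2
Op 12: best P0=NH0 P1=NH0 P2=NH0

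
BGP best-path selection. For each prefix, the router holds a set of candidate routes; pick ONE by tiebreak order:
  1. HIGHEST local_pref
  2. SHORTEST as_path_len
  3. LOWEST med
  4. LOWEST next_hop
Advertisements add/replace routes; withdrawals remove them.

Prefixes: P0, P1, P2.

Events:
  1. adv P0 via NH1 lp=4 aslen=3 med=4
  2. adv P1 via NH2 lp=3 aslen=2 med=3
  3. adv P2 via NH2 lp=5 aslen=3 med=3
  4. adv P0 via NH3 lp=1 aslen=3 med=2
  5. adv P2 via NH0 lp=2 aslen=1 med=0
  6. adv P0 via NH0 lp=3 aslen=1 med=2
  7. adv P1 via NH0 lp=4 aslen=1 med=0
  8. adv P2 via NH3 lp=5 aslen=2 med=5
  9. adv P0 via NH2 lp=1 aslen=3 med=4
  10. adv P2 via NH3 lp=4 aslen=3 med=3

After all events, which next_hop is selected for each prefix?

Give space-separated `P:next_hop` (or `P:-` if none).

Op 1: best P0=NH1 P1=- P2=-
Op 2: best P0=NH1 P1=NH2 P2=-
Op 3: best P0=NH1 P1=NH2 P2=NH2
Op 4: best P0=NH1 P1=NH2 P2=NH2
Op 5: best P0=NH1 P1=NH2 P2=NH2
Op 6: best P0=NH1 P1=NH2 P2=NH2
Op 7: best P0=NH1 P1=NH0 P2=NH2
Op 8: best P0=NH1 P1=NH0 P2=NH3
Op 9: best P0=NH1 P1=NH0 P2=NH3
Op 10: best P0=NH1 P1=NH0 P2=NH2

Answer: P0:NH1 P1:NH0 P2:NH2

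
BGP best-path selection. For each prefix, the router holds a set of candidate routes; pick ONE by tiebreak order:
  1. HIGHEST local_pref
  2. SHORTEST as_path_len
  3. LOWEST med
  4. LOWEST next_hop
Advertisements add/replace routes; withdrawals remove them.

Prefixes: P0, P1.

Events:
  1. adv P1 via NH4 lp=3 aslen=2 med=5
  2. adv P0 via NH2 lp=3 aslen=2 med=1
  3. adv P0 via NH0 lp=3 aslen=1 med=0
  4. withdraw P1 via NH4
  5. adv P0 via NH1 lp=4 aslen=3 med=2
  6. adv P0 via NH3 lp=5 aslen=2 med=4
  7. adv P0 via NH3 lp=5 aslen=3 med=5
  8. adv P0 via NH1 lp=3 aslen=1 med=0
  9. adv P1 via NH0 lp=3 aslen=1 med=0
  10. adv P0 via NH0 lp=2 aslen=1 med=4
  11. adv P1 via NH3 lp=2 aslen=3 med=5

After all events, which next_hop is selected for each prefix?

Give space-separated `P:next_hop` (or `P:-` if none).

Answer: P0:NH3 P1:NH0

Derivation:
Op 1: best P0=- P1=NH4
Op 2: best P0=NH2 P1=NH4
Op 3: best P0=NH0 P1=NH4
Op 4: best P0=NH0 P1=-
Op 5: best P0=NH1 P1=-
Op 6: best P0=NH3 P1=-
Op 7: best P0=NH3 P1=-
Op 8: best P0=NH3 P1=-
Op 9: best P0=NH3 P1=NH0
Op 10: best P0=NH3 P1=NH0
Op 11: best P0=NH3 P1=NH0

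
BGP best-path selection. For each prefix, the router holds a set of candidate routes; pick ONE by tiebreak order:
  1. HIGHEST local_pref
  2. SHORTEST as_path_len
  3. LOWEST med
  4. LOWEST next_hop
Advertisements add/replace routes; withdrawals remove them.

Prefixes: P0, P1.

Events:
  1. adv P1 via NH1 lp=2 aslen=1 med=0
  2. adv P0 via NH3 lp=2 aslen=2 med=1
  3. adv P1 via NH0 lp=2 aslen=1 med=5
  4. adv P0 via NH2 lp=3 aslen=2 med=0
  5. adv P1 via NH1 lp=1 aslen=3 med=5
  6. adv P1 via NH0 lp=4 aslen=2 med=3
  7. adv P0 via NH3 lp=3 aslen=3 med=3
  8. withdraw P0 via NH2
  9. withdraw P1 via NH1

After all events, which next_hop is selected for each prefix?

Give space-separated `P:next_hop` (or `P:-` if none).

Op 1: best P0=- P1=NH1
Op 2: best P0=NH3 P1=NH1
Op 3: best P0=NH3 P1=NH1
Op 4: best P0=NH2 P1=NH1
Op 5: best P0=NH2 P1=NH0
Op 6: best P0=NH2 P1=NH0
Op 7: best P0=NH2 P1=NH0
Op 8: best P0=NH3 P1=NH0
Op 9: best P0=NH3 P1=NH0

Answer: P0:NH3 P1:NH0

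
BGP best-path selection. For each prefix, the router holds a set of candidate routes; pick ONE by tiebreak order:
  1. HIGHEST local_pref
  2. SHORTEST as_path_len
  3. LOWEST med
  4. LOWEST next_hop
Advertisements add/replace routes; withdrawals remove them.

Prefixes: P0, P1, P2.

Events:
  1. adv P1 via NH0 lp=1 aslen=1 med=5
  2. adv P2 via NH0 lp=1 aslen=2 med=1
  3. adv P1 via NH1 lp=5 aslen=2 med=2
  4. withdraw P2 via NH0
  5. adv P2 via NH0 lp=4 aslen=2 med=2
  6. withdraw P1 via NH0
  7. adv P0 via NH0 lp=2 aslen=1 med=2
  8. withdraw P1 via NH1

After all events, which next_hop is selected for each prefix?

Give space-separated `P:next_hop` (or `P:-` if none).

Answer: P0:NH0 P1:- P2:NH0

Derivation:
Op 1: best P0=- P1=NH0 P2=-
Op 2: best P0=- P1=NH0 P2=NH0
Op 3: best P0=- P1=NH1 P2=NH0
Op 4: best P0=- P1=NH1 P2=-
Op 5: best P0=- P1=NH1 P2=NH0
Op 6: best P0=- P1=NH1 P2=NH0
Op 7: best P0=NH0 P1=NH1 P2=NH0
Op 8: best P0=NH0 P1=- P2=NH0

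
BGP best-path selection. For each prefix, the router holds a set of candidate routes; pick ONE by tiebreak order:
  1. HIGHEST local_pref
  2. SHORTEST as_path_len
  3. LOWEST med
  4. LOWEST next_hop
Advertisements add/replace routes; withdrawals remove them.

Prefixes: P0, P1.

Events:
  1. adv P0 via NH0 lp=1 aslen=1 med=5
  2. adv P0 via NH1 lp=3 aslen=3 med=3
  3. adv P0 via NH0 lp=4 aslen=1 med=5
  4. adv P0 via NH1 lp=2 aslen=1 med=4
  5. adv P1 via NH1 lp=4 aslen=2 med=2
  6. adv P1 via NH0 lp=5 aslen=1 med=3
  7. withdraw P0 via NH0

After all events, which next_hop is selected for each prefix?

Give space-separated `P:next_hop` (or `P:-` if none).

Op 1: best P0=NH0 P1=-
Op 2: best P0=NH1 P1=-
Op 3: best P0=NH0 P1=-
Op 4: best P0=NH0 P1=-
Op 5: best P0=NH0 P1=NH1
Op 6: best P0=NH0 P1=NH0
Op 7: best P0=NH1 P1=NH0

Answer: P0:NH1 P1:NH0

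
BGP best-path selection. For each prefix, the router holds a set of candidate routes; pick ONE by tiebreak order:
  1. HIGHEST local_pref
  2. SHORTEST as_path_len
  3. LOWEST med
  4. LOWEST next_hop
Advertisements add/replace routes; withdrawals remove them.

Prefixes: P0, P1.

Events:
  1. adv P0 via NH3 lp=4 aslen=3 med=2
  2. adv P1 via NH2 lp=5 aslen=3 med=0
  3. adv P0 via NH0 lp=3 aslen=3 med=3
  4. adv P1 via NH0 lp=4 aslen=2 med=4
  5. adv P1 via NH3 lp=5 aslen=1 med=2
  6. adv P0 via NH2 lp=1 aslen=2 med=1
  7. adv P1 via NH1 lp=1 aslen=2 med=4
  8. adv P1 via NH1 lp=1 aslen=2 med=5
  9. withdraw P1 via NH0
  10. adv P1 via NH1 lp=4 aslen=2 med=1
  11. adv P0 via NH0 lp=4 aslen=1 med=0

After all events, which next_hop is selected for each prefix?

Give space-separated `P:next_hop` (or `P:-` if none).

Answer: P0:NH0 P1:NH3

Derivation:
Op 1: best P0=NH3 P1=-
Op 2: best P0=NH3 P1=NH2
Op 3: best P0=NH3 P1=NH2
Op 4: best P0=NH3 P1=NH2
Op 5: best P0=NH3 P1=NH3
Op 6: best P0=NH3 P1=NH3
Op 7: best P0=NH3 P1=NH3
Op 8: best P0=NH3 P1=NH3
Op 9: best P0=NH3 P1=NH3
Op 10: best P0=NH3 P1=NH3
Op 11: best P0=NH0 P1=NH3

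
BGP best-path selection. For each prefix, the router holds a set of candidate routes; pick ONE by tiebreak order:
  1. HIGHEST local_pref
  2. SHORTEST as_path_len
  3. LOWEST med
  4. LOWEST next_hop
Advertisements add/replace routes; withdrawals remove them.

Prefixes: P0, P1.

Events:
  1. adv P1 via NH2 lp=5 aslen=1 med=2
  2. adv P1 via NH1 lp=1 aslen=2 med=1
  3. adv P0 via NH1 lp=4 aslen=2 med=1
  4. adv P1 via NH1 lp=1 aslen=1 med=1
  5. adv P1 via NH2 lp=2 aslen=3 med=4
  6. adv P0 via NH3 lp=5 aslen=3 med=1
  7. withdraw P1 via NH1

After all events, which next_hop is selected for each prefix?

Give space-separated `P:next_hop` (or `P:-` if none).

Op 1: best P0=- P1=NH2
Op 2: best P0=- P1=NH2
Op 3: best P0=NH1 P1=NH2
Op 4: best P0=NH1 P1=NH2
Op 5: best P0=NH1 P1=NH2
Op 6: best P0=NH3 P1=NH2
Op 7: best P0=NH3 P1=NH2

Answer: P0:NH3 P1:NH2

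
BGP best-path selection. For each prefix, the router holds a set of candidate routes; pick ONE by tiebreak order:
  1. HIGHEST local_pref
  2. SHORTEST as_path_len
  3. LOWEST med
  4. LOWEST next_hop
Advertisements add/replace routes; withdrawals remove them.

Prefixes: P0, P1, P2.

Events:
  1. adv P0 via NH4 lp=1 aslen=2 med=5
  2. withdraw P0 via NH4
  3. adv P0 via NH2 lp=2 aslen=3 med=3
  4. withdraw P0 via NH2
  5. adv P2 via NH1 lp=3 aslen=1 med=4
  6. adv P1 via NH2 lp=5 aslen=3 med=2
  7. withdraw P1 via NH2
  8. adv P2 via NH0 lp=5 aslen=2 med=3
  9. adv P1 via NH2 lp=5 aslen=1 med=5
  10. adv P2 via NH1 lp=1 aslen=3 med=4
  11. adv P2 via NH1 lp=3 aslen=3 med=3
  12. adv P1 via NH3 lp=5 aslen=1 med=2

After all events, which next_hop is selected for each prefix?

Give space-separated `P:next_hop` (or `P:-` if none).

Op 1: best P0=NH4 P1=- P2=-
Op 2: best P0=- P1=- P2=-
Op 3: best P0=NH2 P1=- P2=-
Op 4: best P0=- P1=- P2=-
Op 5: best P0=- P1=- P2=NH1
Op 6: best P0=- P1=NH2 P2=NH1
Op 7: best P0=- P1=- P2=NH1
Op 8: best P0=- P1=- P2=NH0
Op 9: best P0=- P1=NH2 P2=NH0
Op 10: best P0=- P1=NH2 P2=NH0
Op 11: best P0=- P1=NH2 P2=NH0
Op 12: best P0=- P1=NH3 P2=NH0

Answer: P0:- P1:NH3 P2:NH0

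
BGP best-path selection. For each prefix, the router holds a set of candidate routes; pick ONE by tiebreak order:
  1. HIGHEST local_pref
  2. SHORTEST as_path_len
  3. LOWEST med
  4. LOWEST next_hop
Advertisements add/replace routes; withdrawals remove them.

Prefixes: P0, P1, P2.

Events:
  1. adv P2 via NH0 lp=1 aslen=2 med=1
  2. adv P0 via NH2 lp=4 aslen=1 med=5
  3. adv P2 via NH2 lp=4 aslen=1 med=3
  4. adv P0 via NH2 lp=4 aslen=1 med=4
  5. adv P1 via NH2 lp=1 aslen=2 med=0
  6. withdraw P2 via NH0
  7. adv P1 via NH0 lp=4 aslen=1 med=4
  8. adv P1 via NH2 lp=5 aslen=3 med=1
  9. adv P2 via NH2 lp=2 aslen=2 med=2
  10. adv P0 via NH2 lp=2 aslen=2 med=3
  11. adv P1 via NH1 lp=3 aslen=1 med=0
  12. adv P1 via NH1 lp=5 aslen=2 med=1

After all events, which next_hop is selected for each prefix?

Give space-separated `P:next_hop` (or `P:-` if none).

Answer: P0:NH2 P1:NH1 P2:NH2

Derivation:
Op 1: best P0=- P1=- P2=NH0
Op 2: best P0=NH2 P1=- P2=NH0
Op 3: best P0=NH2 P1=- P2=NH2
Op 4: best P0=NH2 P1=- P2=NH2
Op 5: best P0=NH2 P1=NH2 P2=NH2
Op 6: best P0=NH2 P1=NH2 P2=NH2
Op 7: best P0=NH2 P1=NH0 P2=NH2
Op 8: best P0=NH2 P1=NH2 P2=NH2
Op 9: best P0=NH2 P1=NH2 P2=NH2
Op 10: best P0=NH2 P1=NH2 P2=NH2
Op 11: best P0=NH2 P1=NH2 P2=NH2
Op 12: best P0=NH2 P1=NH1 P2=NH2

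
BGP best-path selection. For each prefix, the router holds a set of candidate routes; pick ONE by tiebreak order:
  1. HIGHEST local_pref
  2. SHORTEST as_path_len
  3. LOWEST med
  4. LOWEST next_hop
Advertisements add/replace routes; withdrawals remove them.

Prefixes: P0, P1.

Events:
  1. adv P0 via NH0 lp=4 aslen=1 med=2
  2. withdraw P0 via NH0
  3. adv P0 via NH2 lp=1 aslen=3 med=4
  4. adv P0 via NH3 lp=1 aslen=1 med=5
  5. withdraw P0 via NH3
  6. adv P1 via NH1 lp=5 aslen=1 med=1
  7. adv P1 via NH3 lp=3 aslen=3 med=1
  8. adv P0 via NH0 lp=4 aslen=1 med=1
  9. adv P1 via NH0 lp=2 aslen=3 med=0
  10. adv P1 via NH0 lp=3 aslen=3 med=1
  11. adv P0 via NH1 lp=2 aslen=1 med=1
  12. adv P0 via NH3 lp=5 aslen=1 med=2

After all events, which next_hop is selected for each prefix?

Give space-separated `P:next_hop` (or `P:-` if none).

Op 1: best P0=NH0 P1=-
Op 2: best P0=- P1=-
Op 3: best P0=NH2 P1=-
Op 4: best P0=NH3 P1=-
Op 5: best P0=NH2 P1=-
Op 6: best P0=NH2 P1=NH1
Op 7: best P0=NH2 P1=NH1
Op 8: best P0=NH0 P1=NH1
Op 9: best P0=NH0 P1=NH1
Op 10: best P0=NH0 P1=NH1
Op 11: best P0=NH0 P1=NH1
Op 12: best P0=NH3 P1=NH1

Answer: P0:NH3 P1:NH1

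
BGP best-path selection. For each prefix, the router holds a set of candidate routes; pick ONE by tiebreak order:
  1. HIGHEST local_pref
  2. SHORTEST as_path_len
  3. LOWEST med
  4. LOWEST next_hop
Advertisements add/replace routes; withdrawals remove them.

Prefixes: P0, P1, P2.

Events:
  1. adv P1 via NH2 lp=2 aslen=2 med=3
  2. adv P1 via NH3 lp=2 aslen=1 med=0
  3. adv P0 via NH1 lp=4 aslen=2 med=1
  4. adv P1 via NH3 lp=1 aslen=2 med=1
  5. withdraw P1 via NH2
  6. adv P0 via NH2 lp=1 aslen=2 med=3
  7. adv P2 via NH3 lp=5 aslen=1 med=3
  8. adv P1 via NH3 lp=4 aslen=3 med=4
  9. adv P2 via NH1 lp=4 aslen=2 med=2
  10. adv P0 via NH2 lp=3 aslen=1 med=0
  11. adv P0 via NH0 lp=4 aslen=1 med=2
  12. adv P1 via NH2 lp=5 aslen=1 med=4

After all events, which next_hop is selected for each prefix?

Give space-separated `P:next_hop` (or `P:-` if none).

Answer: P0:NH0 P1:NH2 P2:NH3

Derivation:
Op 1: best P0=- P1=NH2 P2=-
Op 2: best P0=- P1=NH3 P2=-
Op 3: best P0=NH1 P1=NH3 P2=-
Op 4: best P0=NH1 P1=NH2 P2=-
Op 5: best P0=NH1 P1=NH3 P2=-
Op 6: best P0=NH1 P1=NH3 P2=-
Op 7: best P0=NH1 P1=NH3 P2=NH3
Op 8: best P0=NH1 P1=NH3 P2=NH3
Op 9: best P0=NH1 P1=NH3 P2=NH3
Op 10: best P0=NH1 P1=NH3 P2=NH3
Op 11: best P0=NH0 P1=NH3 P2=NH3
Op 12: best P0=NH0 P1=NH2 P2=NH3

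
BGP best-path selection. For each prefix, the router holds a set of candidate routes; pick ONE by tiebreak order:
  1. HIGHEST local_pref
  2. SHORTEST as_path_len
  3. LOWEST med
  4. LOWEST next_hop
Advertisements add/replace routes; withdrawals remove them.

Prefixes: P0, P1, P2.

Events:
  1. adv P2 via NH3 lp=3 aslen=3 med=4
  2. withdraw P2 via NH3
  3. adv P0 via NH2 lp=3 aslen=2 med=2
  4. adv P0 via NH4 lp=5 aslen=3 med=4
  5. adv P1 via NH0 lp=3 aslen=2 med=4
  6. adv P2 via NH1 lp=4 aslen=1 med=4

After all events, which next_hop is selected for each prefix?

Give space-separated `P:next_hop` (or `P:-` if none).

Op 1: best P0=- P1=- P2=NH3
Op 2: best P0=- P1=- P2=-
Op 3: best P0=NH2 P1=- P2=-
Op 4: best P0=NH4 P1=- P2=-
Op 5: best P0=NH4 P1=NH0 P2=-
Op 6: best P0=NH4 P1=NH0 P2=NH1

Answer: P0:NH4 P1:NH0 P2:NH1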